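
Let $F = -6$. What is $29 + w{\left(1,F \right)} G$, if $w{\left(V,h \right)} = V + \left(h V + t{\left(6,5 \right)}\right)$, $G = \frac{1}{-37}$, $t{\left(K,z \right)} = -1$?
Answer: $\frac{1079}{37} \approx 29.162$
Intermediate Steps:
$G = - \frac{1}{37} \approx -0.027027$
$w{\left(V,h \right)} = -1 + V + V h$ ($w{\left(V,h \right)} = V + \left(h V - 1\right) = V + \left(V h - 1\right) = V + \left(-1 + V h\right) = -1 + V + V h$)
$29 + w{\left(1,F \right)} G = 29 + \left(-1 + 1 + 1 \left(-6\right)\right) \left(- \frac{1}{37}\right) = 29 + \left(-1 + 1 - 6\right) \left(- \frac{1}{37}\right) = 29 - - \frac{6}{37} = 29 + \frac{6}{37} = \frac{1079}{37}$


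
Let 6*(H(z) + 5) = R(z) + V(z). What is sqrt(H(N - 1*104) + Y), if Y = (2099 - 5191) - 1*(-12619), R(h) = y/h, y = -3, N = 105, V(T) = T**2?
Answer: sqrt(85695)/3 ≈ 97.579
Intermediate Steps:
R(h) = -3/h
Y = 9527 (Y = -3092 + 12619 = 9527)
H(z) = -5 - 1/(2*z) + z**2/6 (H(z) = -5 + (-3/z + z**2)/6 = -5 + (z**2 - 3/z)/6 = -5 + (-1/(2*z) + z**2/6) = -5 - 1/(2*z) + z**2/6)
sqrt(H(N - 1*104) + Y) = sqrt((-3 + (105 - 1*104)*(-30 + (105 - 1*104)**2))/(6*(105 - 1*104)) + 9527) = sqrt((-3 + (105 - 104)*(-30 + (105 - 104)**2))/(6*(105 - 104)) + 9527) = sqrt((1/6)*(-3 + 1*(-30 + 1**2))/1 + 9527) = sqrt((1/6)*1*(-3 + 1*(-30 + 1)) + 9527) = sqrt((1/6)*1*(-3 + 1*(-29)) + 9527) = sqrt((1/6)*1*(-3 - 29) + 9527) = sqrt((1/6)*1*(-32) + 9527) = sqrt(-16/3 + 9527) = sqrt(28565/3) = sqrt(85695)/3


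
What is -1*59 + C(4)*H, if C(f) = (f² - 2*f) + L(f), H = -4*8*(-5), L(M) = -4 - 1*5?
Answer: -219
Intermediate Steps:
L(M) = -9 (L(M) = -4 - 5 = -9)
H = 160 (H = -32*(-5) = 160)
C(f) = -9 + f² - 2*f (C(f) = (f² - 2*f) - 9 = -9 + f² - 2*f)
-1*59 + C(4)*H = -1*59 + (-9 + 4² - 2*4)*160 = -59 + (-9 + 16 - 8)*160 = -59 - 1*160 = -59 - 160 = -219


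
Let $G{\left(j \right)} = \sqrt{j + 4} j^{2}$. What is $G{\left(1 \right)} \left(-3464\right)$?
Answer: $- 3464 \sqrt{5} \approx -7745.7$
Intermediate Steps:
$G{\left(j \right)} = j^{2} \sqrt{4 + j}$ ($G{\left(j \right)} = \sqrt{4 + j} j^{2} = j^{2} \sqrt{4 + j}$)
$G{\left(1 \right)} \left(-3464\right) = 1^{2} \sqrt{4 + 1} \left(-3464\right) = 1 \sqrt{5} \left(-3464\right) = \sqrt{5} \left(-3464\right) = - 3464 \sqrt{5}$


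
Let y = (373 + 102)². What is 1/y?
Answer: 1/225625 ≈ 4.4321e-6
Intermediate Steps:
y = 225625 (y = 475² = 225625)
1/y = 1/225625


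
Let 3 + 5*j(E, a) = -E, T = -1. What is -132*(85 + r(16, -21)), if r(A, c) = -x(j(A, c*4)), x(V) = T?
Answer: -11352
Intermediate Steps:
j(E, a) = -⅗ - E/5 (j(E, a) = -⅗ + (-E)/5 = -⅗ - E/5)
x(V) = -1
r(A, c) = 1 (r(A, c) = -1*(-1) = 1)
-132*(85 + r(16, -21)) = -132*(85 + 1) = -132*86 = -11352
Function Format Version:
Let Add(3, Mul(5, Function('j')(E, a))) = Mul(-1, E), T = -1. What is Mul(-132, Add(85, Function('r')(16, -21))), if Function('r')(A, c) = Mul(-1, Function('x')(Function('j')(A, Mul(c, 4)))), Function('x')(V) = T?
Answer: -11352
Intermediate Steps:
Function('j')(E, a) = Add(Rational(-3, 5), Mul(Rational(-1, 5), E)) (Function('j')(E, a) = Add(Rational(-3, 5), Mul(Rational(1, 5), Mul(-1, E))) = Add(Rational(-3, 5), Mul(Rational(-1, 5), E)))
Function('x')(V) = -1
Function('r')(A, c) = 1 (Function('r')(A, c) = Mul(-1, -1) = 1)
Mul(-132, Add(85, Function('r')(16, -21))) = Mul(-132, Add(85, 1)) = Mul(-132, 86) = -11352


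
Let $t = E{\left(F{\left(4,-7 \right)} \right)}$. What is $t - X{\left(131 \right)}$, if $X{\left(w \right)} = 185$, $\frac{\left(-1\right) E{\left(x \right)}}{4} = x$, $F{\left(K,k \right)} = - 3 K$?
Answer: $-137$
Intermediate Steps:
$E{\left(x \right)} = - 4 x$
$t = 48$ ($t = - 4 \left(\left(-3\right) 4\right) = \left(-4\right) \left(-12\right) = 48$)
$t - X{\left(131 \right)} = 48 - 185 = -137$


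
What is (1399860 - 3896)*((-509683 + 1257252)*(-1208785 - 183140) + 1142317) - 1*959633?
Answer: -1452582677741959345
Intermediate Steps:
(1399860 - 3896)*((-509683 + 1257252)*(-1208785 - 183140) + 1142317) - 1*959633 = 1395964*(747569*(-1391925) + 1142317) - 959633 = 1395964*(-1040559980325 + 1142317) - 959633 = 1395964*(-1040558838008) - 959633 = -1452582677740999712 - 959633 = -1452582677741959345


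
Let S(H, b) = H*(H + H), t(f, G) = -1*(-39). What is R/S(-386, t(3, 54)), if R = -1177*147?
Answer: -173019/297992 ≈ -0.58062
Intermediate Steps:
t(f, G) = 39
S(H, b) = 2*H² (S(H, b) = H*(2*H) = 2*H²)
R = -173019
R/S(-386, t(3, 54)) = -173019/(2*(-386)²) = -173019/(2*148996) = -173019/297992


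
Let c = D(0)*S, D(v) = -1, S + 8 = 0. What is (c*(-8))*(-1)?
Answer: 64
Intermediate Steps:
S = -8 (S = -8 + 0 = -8)
c = 8 (c = -1*(-8) = 8)
(c*(-8))*(-1) = (8*(-8))*(-1) = -64*(-1) = 64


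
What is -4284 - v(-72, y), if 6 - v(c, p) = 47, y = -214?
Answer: -4243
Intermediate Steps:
v(c, p) = -41 (v(c, p) = 6 - 1*47 = 6 - 47 = -41)
-4284 - v(-72, y) = -4284 - 1*(-41) = -4284 + 41 = -4243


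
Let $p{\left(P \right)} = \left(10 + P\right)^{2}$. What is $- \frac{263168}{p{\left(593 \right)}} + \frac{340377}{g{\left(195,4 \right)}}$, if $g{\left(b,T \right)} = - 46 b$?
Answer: $- \frac{1827895037}{47269170} \approx -38.67$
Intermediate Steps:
$- \frac{263168}{p{\left(593 \right)}} + \frac{340377}{g{\left(195,4 \right)}} = - \frac{263168}{\left(10 + 593\right)^{2}} + \frac{340377}{\left(-46\right) 195} = - \frac{263168}{603^{2}} + \frac{340377}{-8970} = - \frac{263168}{363609} + 340377 \left(- \frac{1}{8970}\right) = \left(-263168\right) \frac{1}{363609} - \frac{4933}{130} = - \frac{263168}{363609} - \frac{4933}{130} = - \frac{1827895037}{47269170}$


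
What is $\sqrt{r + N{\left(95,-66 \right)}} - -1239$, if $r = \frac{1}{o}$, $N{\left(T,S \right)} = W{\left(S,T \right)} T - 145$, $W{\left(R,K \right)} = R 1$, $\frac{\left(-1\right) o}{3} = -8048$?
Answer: $1239 + \frac{i \sqrt{233719592331}}{6036} \approx 1239.0 + 80.094 i$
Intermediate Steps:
$o = 24144$ ($o = \left(-3\right) \left(-8048\right) = 24144$)
$W{\left(R,K \right)} = R$
$N{\left(T,S \right)} = -145 + S T$ ($N{\left(T,S \right)} = S T - 145 = -145 + S T$)
$r = \frac{1}{24144} \approx 4.1418 \cdot 10^{-5}$
$\sqrt{r + N{\left(95,-66 \right)}} - -1239 = \sqrt{\frac{1}{24144} - 6415} - -1239 = \sqrt{\frac{1}{24144} - 6415} + 1239 = \sqrt{- \frac{154883759}{24144}} + 1239 = \frac{i \sqrt{233719592331}}{6036} + 1239 = 1239 + \frac{i \sqrt{233719592331}}{6036}$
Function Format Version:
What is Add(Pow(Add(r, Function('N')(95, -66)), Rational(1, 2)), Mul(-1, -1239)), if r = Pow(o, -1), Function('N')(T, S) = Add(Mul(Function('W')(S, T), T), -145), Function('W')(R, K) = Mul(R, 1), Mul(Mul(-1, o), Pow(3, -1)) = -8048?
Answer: Add(1239, Mul(Rational(1, 6036), I, Pow(233719592331, Rational(1, 2)))) ≈ Add(1239.0, Mul(80.094, I))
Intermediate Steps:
o = 24144 (o = Mul(-3, -8048) = 24144)
Function('W')(R, K) = R
Function('N')(T, S) = Add(-145, Mul(S, T)) (Function('N')(T, S) = Add(Mul(S, T), -145) = Add(-145, Mul(S, T)))
r = Rational(1, 24144) (r = Pow(24144, -1) = Rational(1, 24144) ≈ 4.1418e-5)
Add(Pow(Add(r, Function('N')(95, -66)), Rational(1, 2)), Mul(-1, -1239)) = Add(Pow(Add(Rational(1, 24144), Add(-145, Mul(-66, 95))), Rational(1, 2)), Mul(-1, -1239)) = Add(Pow(Add(Rational(1, 24144), Add(-145, -6270)), Rational(1, 2)), 1239) = Add(Pow(Add(Rational(1, 24144), -6415), Rational(1, 2)), 1239) = Add(Pow(Rational(-154883759, 24144), Rational(1, 2)), 1239) = Add(Mul(Rational(1, 6036), I, Pow(233719592331, Rational(1, 2))), 1239) = Add(1239, Mul(Rational(1, 6036), I, Pow(233719592331, Rational(1, 2))))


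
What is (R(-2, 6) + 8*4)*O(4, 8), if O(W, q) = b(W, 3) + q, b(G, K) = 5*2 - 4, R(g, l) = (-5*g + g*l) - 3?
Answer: 378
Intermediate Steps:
R(g, l) = -3 - 5*g + g*l
b(G, K) = 6 (b(G, K) = 10 - 4 = 6)
O(W, q) = 6 + q
(R(-2, 6) + 8*4)*O(4, 8) = ((-3 - 5*(-2) - 2*6) + 8*4)*(6 + 8) = ((-3 + 10 - 12) + 32)*14 = (-5 + 32)*14 = 27*14 = 378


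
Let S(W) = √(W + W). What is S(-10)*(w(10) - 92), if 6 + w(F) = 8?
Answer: -180*I*√5 ≈ -402.49*I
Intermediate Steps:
w(F) = 2 (w(F) = -6 + 8 = 2)
S(W) = √2*√W (S(W) = √(2*W) = √2*√W)
S(-10)*(w(10) - 92) = (√2*√(-10))*(2 - 92) = (√2*(I*√10))*(-90) = (2*I*√5)*(-90) = -180*I*√5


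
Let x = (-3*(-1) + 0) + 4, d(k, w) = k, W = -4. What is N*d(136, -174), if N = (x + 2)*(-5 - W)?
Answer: -1224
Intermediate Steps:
x = 7 (x = (3 + 0) + 4 = 3 + 4 = 7)
N = -9 (N = (7 + 2)*(-5 - 1*(-4)) = 9*(-5 + 4) = 9*(-1) = -9)
N*d(136, -174) = -9*136 = -1224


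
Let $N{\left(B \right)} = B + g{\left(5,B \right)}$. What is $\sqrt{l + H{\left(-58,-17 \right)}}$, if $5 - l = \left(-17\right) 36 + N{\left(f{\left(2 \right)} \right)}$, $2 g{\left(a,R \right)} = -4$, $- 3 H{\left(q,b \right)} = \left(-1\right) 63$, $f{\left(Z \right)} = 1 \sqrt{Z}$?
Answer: $\sqrt{640 - \sqrt{2}} \approx 25.27$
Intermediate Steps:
$f{\left(Z \right)} = \sqrt{Z}$
$H{\left(q,b \right)} = 21$ ($H{\left(q,b \right)} = - \frac{\left(-1\right) 63}{3} = \left(- \frac{1}{3}\right) \left(-63\right) = 21$)
$g{\left(a,R \right)} = -2$ ($g{\left(a,R \right)} = \frac{1}{2} \left(-4\right) = -2$)
$N{\left(B \right)} = -2 + B$ ($N{\left(B \right)} = B - 2 = -2 + B$)
$l = 619 - \sqrt{2}$ ($l = 5 - \left(\left(-17\right) 36 - \left(2 - \sqrt{2}\right)\right) = 5 - \left(-612 - \left(2 - \sqrt{2}\right)\right) = 5 - \left(-614 + \sqrt{2}\right) = 5 + \left(614 - \sqrt{2}\right) = 619 - \sqrt{2} \approx 617.59$)
$\sqrt{l + H{\left(-58,-17 \right)}} = \sqrt{\left(619 - \sqrt{2}\right) + 21} = \sqrt{640 - \sqrt{2}}$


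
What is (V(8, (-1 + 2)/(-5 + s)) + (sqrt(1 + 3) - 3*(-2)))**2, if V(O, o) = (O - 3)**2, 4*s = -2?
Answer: 1089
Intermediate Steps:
s = -1/2 (s = (1/4)*(-2) = -1/2 ≈ -0.50000)
V(O, o) = (-3 + O)**2
(V(8, (-1 + 2)/(-5 + s)) + (sqrt(1 + 3) - 3*(-2)))**2 = ((-3 + 8)**2 + (sqrt(1 + 3) - 3*(-2)))**2 = (5**2 + (sqrt(4) + 6))**2 = (25 + (2 + 6))**2 = (25 + 8)**2 = 33**2 = 1089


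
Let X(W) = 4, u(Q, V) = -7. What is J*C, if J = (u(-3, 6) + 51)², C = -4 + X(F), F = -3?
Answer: 0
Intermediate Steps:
C = 0 (C = -4 + 4 = 0)
J = 1936 (J = (-7 + 51)² = 44² = 1936)
J*C = 1936*0 = 0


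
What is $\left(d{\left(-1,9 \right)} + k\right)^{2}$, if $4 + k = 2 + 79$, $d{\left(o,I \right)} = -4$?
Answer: $5329$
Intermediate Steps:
$k = 77$ ($k = -4 + \left(2 + 79\right) = -4 + 81 = 77$)
$\left(d{\left(-1,9 \right)} + k\right)^{2} = \left(-4 + 77\right)^{2} = 73^{2} = 5329$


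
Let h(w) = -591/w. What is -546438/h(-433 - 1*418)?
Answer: -155006246/197 ≈ -7.8683e+5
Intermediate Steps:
-546438/h(-433 - 1*418) = -546438/((-591/(-433 - 1*418))) = -546438/((-591/(-433 - 418))) = -546438/((-591/(-851))) = -546438/((-591*(-1/851))) = -546438/591/851 = -546438*851/591 = -155006246/197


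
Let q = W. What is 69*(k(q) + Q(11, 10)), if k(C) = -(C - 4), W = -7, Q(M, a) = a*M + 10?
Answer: 9039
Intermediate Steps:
Q(M, a) = 10 + M*a (Q(M, a) = M*a + 10 = 10 + M*a)
q = -7
k(C) = 4 - C (k(C) = -(-4 + C) = 4 - C)
69*(k(q) + Q(11, 10)) = 69*((4 - 1*(-7)) + (10 + 11*10)) = 69*((4 + 7) + (10 + 110)) = 69*(11 + 120) = 69*131 = 9039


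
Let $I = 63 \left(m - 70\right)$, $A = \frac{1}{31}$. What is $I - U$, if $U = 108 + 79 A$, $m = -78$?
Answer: $- \frac{292471}{31} \approx -9434.5$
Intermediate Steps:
$A = \frac{1}{31} \approx 0.032258$
$I = -9324$ ($I = 63 \left(-78 - 70\right) = 63 \left(-148\right) = -9324$)
$U = \frac{3427}{31}$ ($U = 108 + 79 \cdot \frac{1}{31} = 108 + \frac{79}{31} = \frac{3427}{31} \approx 110.55$)
$I - U = -9324 - \frac{3427}{31} = - \frac{292471}{31}$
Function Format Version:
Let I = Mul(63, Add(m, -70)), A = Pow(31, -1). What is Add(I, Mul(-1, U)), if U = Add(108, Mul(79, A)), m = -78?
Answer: Rational(-292471, 31) ≈ -9434.5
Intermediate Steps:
A = Rational(1, 31) ≈ 0.032258
I = -9324 (I = Mul(63, Add(-78, -70)) = Mul(63, -148) = -9324)
U = Rational(3427, 31) (U = Add(108, Mul(79, Rational(1, 31))) = Add(108, Rational(79, 31)) = Rational(3427, 31) ≈ 110.55)
Add(I, Mul(-1, U)) = Add(-9324, Mul(-1, Rational(3427, 31))) = Add(-9324, Rational(-3427, 31)) = Rational(-292471, 31)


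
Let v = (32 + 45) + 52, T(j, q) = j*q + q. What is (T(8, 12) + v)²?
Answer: 56169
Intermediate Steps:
T(j, q) = q + j*q
v = 129 (v = 77 + 52 = 129)
(T(8, 12) + v)² = (12*(1 + 8) + 129)² = (12*9 + 129)² = (108 + 129)² = 237² = 56169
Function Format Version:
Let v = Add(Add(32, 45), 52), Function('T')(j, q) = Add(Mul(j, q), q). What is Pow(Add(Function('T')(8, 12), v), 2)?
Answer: 56169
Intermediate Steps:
Function('T')(j, q) = Add(q, Mul(j, q))
v = 129 (v = Add(77, 52) = 129)
Pow(Add(Function('T')(8, 12), v), 2) = Pow(Add(Mul(12, Add(1, 8)), 129), 2) = Pow(Add(Mul(12, 9), 129), 2) = Pow(Add(108, 129), 2) = Pow(237, 2) = 56169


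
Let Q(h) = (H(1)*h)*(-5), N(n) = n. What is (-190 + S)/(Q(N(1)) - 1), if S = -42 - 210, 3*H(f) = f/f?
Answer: 663/4 ≈ 165.75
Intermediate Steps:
H(f) = ⅓ (H(f) = (f/f)/3 = (⅓)*1 = ⅓)
Q(h) = -5*h/3 (Q(h) = (h/3)*(-5) = -5*h/3)
S = -252
(-190 + S)/(Q(N(1)) - 1) = (-190 - 252)/(-5/3*1 - 1) = -442/(-5/3 - 1) = -442/(-8/3) = -442*(-3/8) = 663/4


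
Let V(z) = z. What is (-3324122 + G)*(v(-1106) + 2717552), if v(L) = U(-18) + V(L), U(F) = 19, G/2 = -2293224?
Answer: -21488786535050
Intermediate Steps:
G = -4586448 (G = 2*(-2293224) = -4586448)
v(L) = 19 + L
(-3324122 + G)*(v(-1106) + 2717552) = (-3324122 - 4586448)*((19 - 1106) + 2717552) = -7910570*(-1087 + 2717552) = -7910570*2716465 = -21488786535050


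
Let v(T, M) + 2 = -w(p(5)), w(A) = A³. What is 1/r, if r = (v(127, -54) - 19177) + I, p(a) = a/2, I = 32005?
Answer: 8/102483 ≈ 7.8062e-5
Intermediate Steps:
p(a) = a/2 (p(a) = a*(½) = a/2)
v(T, M) = -141/8 (v(T, M) = -2 - ((½)*5)³ = -2 - (5/2)³ = -2 - 1*125/8 = -2 - 125/8 = -141/8)
r = 102483/8 (r = (-141/8 - 19177) + 32005 = -153557/8 + 32005 = 102483/8 ≈ 12810.)
1/r = 1/(102483/8) = 8/102483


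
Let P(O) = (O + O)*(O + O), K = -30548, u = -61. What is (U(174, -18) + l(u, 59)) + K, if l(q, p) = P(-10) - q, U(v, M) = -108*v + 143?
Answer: -48736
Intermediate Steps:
U(v, M) = 143 - 108*v
P(O) = 4*O² (P(O) = (2*O)*(2*O) = 4*O²)
l(q, p) = 400 - q (l(q, p) = 4*(-10)² - q = 4*100 - q = 400 - q)
(U(174, -18) + l(u, 59)) + K = ((143 - 108*174) + (400 - 1*(-61))) - 30548 = ((143 - 18792) + (400 + 61)) - 30548 = (-18649 + 461) - 30548 = -18188 - 30548 = -48736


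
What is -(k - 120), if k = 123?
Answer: -3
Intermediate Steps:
-(k - 120) = -(123 - 120) = -1*3 = -3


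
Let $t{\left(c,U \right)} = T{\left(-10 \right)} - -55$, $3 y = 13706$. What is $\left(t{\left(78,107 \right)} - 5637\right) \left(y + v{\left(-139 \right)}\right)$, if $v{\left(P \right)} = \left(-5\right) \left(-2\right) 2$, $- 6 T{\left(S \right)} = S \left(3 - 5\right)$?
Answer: $- \frac{230663096}{9} \approx -2.5629 \cdot 10^{7}$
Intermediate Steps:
$y = \frac{13706}{3}$ ($y = \frac{1}{3} \cdot 13706 = \frac{13706}{3} \approx 4568.7$)
$T{\left(S \right)} = \frac{S}{3}$ ($T{\left(S \right)} = - \frac{S \left(3 - 5\right)}{6} = - \frac{S \left(-2\right)}{6} = - \frac{\left(-2\right) S}{6} = \frac{S}{3}$)
$t{\left(c,U \right)} = \frac{155}{3}$ ($t{\left(c,U \right)} = \frac{1}{3} \left(-10\right) - -55 = - \frac{10}{3} + 55 = \frac{155}{3}$)
$v{\left(P \right)} = 20$ ($v{\left(P \right)} = 10 \cdot 2 = 20$)
$\left(t{\left(78,107 \right)} - 5637\right) \left(y + v{\left(-139 \right)}\right) = \left(\frac{155}{3} - 5637\right) \left(\frac{13706}{3} + 20\right) = \left(- \frac{16756}{3}\right) \frac{13766}{3} = - \frac{230663096}{9}$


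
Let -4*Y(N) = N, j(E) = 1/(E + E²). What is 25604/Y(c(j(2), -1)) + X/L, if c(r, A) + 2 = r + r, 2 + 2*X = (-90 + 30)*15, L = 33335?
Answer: 409684393/6667 ≈ 61450.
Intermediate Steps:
X = -451 (X = -1 + ((-90 + 30)*15)/2 = -1 + (-60*15)/2 = -1 + (½)*(-900) = -1 - 450 = -451)
c(r, A) = -2 + 2*r (c(r, A) = -2 + (r + r) = -2 + 2*r)
Y(N) = -N/4
25604/Y(c(j(2), -1)) + X/L = 25604/((-(-2 + 2*(1/(2*(1 + 2))))/4)) - 451/33335 = 25604/((-(-2 + 2*((½)/3))/4)) - 451*1/33335 = 25604/((-(-2 + 2*((½)*(⅓)))/4)) - 451/33335 = 25604/((-(-2 + 2*(⅙))/4)) - 451/33335 = 25604/((-(-2 + ⅓)/4)) - 451/33335 = 25604/((-¼*(-5/3))) - 451/33335 = 25604/(5/12) - 451/33335 = 25604*(12/5) - 451/33335 = 307248/5 - 451/33335 = 409684393/6667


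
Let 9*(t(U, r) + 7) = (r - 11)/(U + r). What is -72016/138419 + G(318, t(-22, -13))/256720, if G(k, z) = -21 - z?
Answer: -970719536441/1865583598200 ≈ -0.52033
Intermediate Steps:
t(U, r) = -7 + (-11 + r)/(9*(U + r)) (t(U, r) = -7 + ((r - 11)/(U + r))/9 = -7 + ((-11 + r)/(U + r))/9 = -7 + (-11 + r)/(9*(U + r)))
-72016/138419 + G(318, t(-22, -13))/256720 = -72016/138419 + (-21 - (-11 - 63*(-22) - 62*(-13))/(9*(-22 - 13)))/256720 = -72016*1/138419 + (-21 - (-11 + 1386 + 806)/(9*(-35)))*(1/256720) = -72016/138419 + (-21 - (-1)*2181/(9*35))*(1/256720) = -72016/138419 + (-21 - 1*(-727/105))*(1/256720) = -72016/138419 + (-21 + 727/105)*(1/256720) = -72016/138419 - 1478/105*1/256720 = -72016/138419 - 739/13477800 = -970719536441/1865583598200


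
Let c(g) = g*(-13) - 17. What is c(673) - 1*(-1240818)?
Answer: 1232052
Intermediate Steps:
c(g) = -17 - 13*g (c(g) = -13*g - 17 = -17 - 13*g)
c(673) - 1*(-1240818) = (-17 - 13*673) - 1*(-1240818) = (-17 - 8749) + 1240818 = -8766 + 1240818 = 1232052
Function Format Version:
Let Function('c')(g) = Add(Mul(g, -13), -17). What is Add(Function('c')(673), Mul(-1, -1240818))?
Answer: 1232052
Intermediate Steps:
Function('c')(g) = Add(-17, Mul(-13, g)) (Function('c')(g) = Add(Mul(-13, g), -17) = Add(-17, Mul(-13, g)))
Add(Function('c')(673), Mul(-1, -1240818)) = Add(Add(-17, Mul(-13, 673)), Mul(-1, -1240818)) = Add(Add(-17, -8749), 1240818) = Add(-8766, 1240818) = 1232052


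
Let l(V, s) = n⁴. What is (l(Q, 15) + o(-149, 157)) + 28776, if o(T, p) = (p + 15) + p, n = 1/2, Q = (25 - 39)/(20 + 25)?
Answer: 465681/16 ≈ 29105.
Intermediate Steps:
Q = -14/45 ≈ -0.31111
n = ½ ≈ 0.50000
l(V, s) = 1/16 (l(V, s) = (½)⁴ = 1/16)
o(T, p) = 15 + 2*p (o(T, p) = (15 + p) + p = 15 + 2*p)
(l(Q, 15) + o(-149, 157)) + 28776 = (1/16 + (15 + 2*157)) + 28776 = (1/16 + (15 + 314)) + 28776 = (1/16 + 329) + 28776 = 5265/16 + 28776 = 465681/16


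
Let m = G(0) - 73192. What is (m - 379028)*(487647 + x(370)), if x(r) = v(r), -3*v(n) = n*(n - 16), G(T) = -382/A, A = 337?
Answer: -67662962587214/337 ≈ -2.0078e+11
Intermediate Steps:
G(T) = -382/337
m = -24666086/337 (m = -382/337 - 73192 = -24666086/337 ≈ -73193.)
v(n) = -n*(-16 + n)/3 (v(n) = -n*(n - 16)/3 = -n*(-16 + n)/3)
x(r) = r*(16 - r)/3
(m - 379028)*(487647 + x(370)) = (-24666086/337 - 379028)*(487647 + (1/3)*370*(16 - 1*370)) = -152398522*(487647 + (1/3)*370*(16 - 370))/337 = -152398522*(487647 + (1/3)*370*(-354))/337 = -152398522*(487647 - 43660)/337 = -152398522/337*443987 = -67662962587214/337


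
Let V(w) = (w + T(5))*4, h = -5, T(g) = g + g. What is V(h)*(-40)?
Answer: -800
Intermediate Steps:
T(g) = 2*g
V(w) = 40 + 4*w (V(w) = (w + 2*5)*4 = (w + 10)*4 = (10 + w)*4 = 40 + 4*w)
V(h)*(-40) = (40 + 4*(-5))*(-40) = (40 - 20)*(-40) = 20*(-40) = -800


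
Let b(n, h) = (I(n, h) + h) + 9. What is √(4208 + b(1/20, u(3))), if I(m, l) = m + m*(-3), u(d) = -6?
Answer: √421090/10 ≈ 64.891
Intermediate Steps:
I(m, l) = -2*m (I(m, l) = m - 3*m = -2*m)
b(n, h) = 9 + h - 2*n (b(n, h) = (-2*n + h) + 9 = (h - 2*n) + 9 = 9 + h - 2*n)
√(4208 + b(1/20, u(3))) = √(4208 + (9 - 6 - 2/20)) = √(4208 + (9 - 6 - 2*1/20)) = √(4208 + (9 - 6 - ⅒)) = √(4208 + 29/10) = √(42109/10) = √421090/10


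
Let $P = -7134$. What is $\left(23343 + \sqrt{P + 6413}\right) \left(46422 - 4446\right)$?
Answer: $979845768 + 41976 i \sqrt{721} \approx 9.7985 \cdot 10^{8} + 1.1271 \cdot 10^{6} i$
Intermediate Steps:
$\left(23343 + \sqrt{P + 6413}\right) \left(46422 - 4446\right) = \left(23343 + \sqrt{-7134 + 6413}\right) \left(46422 - 4446\right) = \left(23343 + \sqrt{-721}\right) 41976 = \left(23343 + i \sqrt{721}\right) 41976 = 979845768 + 41976 i \sqrt{721}$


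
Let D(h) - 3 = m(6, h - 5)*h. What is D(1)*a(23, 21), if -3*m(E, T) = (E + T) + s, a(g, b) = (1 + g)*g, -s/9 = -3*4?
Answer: -18584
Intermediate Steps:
s = 108 (s = -(-27)*4 = -9*(-12) = 108)
a(g, b) = g*(1 + g)
m(E, T) = -36 - E/3 - T/3 (m(E, T) = -((E + T) + 108)/3 = -(108 + E + T)/3 = -36 - E/3 - T/3)
D(h) = 3 + h*(-109/3 - h/3) (D(h) = 3 + (-36 - 1/3*6 - (h - 5)/3)*h = 3 + (-36 - 2 - (-5 + h)/3)*h = 3 + (-36 - 2 + (5/3 - h/3))*h = 3 + (-109/3 - h/3)*h = 3 + h*(-109/3 - h/3))
D(1)*a(23, 21) = (3 - 1/3*1*(109 + 1))*(23*(1 + 23)) = (3 - 1/3*1*110)*(23*24) = (3 - 110/3)*552 = -101/3*552 = -18584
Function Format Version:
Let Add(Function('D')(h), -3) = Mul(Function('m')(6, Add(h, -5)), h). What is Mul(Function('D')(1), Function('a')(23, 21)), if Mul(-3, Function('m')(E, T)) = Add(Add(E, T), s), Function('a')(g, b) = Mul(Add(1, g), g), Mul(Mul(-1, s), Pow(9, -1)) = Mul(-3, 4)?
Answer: -18584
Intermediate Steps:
s = 108 (s = Mul(-9, Mul(-3, 4)) = Mul(-9, -12) = 108)
Function('a')(g, b) = Mul(g, Add(1, g))
Function('m')(E, T) = Add(-36, Mul(Rational(-1, 3), E), Mul(Rational(-1, 3), T)) (Function('m')(E, T) = Mul(Rational(-1, 3), Add(Add(E, T), 108)) = Mul(Rational(-1, 3), Add(108, E, T)) = Add(-36, Mul(Rational(-1, 3), E), Mul(Rational(-1, 3), T)))
Function('D')(h) = Add(3, Mul(h, Add(Rational(-109, 3), Mul(Rational(-1, 3), h)))) (Function('D')(h) = Add(3, Mul(Add(-36, Mul(Rational(-1, 3), 6), Mul(Rational(-1, 3), Add(h, -5))), h)) = Add(3, Mul(Add(-36, -2, Mul(Rational(-1, 3), Add(-5, h))), h)) = Add(3, Mul(Add(-36, -2, Add(Rational(5, 3), Mul(Rational(-1, 3), h))), h)) = Add(3, Mul(Add(Rational(-109, 3), Mul(Rational(-1, 3), h)), h)) = Add(3, Mul(h, Add(Rational(-109, 3), Mul(Rational(-1, 3), h)))))
Mul(Function('D')(1), Function('a')(23, 21)) = Mul(Add(3, Mul(Rational(-1, 3), 1, Add(109, 1))), Mul(23, Add(1, 23))) = Mul(Add(3, Mul(Rational(-1, 3), 1, 110)), Mul(23, 24)) = Mul(Add(3, Rational(-110, 3)), 552) = Mul(Rational(-101, 3), 552) = -18584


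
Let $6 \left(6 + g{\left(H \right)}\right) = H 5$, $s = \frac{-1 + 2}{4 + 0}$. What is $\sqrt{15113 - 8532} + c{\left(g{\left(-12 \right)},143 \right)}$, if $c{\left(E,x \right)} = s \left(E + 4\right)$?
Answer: $-3 + \sqrt{6581} \approx 78.123$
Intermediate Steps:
$s = \frac{1}{4}$ ($s = 1 \cdot \frac{1}{4} = \frac{1}{4} \approx 0.25$)
$g{\left(H \right)} = -6 + \frac{5 H}{6}$ ($g{\left(H \right)} = -6 + \frac{H 5}{6} = -6 + \frac{5 H}{6}$)
$c{\left(E,x \right)} = 1 + \frac{E}{4}$ ($c{\left(E,x \right)} = \frac{E + 4}{4} = \frac{4 + E}{4} = 1 + \frac{E}{4}$)
$\sqrt{15113 - 8532} + c{\left(g{\left(-12 \right)},143 \right)} = \sqrt{15113 - 8532} + \left(1 + \frac{-6 + \frac{5}{6} \left(-12\right)}{4}\right) = \sqrt{6581} + \left(1 + \frac{-6 - 10}{4}\right) = \sqrt{6581} + \left(1 + \frac{1}{4} \left(-16\right)\right) = \sqrt{6581} + \left(1 - 4\right) = \sqrt{6581} - 3 = -3 + \sqrt{6581}$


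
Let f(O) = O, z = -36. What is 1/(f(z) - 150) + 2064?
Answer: 383903/186 ≈ 2064.0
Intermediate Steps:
1/(f(z) - 150) + 2064 = 1/(-36 - 150) + 2064 = 1/(-186) + 2064 = -1/186 + 2064 = 383903/186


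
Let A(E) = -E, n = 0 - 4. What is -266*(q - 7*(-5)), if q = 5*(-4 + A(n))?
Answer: -9310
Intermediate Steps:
n = -4
q = 0 (q = 5*(-4 - 1*(-4)) = 5*(-4 + 4) = 5*0 = 0)
-266*(q - 7*(-5)) = -266*(0 - 7*(-5)) = -266*(0 + 35) = -266*35 = -9310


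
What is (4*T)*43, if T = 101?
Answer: 17372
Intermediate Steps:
(4*T)*43 = (4*101)*43 = 404*43 = 17372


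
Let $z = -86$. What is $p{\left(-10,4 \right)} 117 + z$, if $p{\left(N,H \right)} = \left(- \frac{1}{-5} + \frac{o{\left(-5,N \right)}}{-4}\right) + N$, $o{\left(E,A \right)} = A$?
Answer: $- \frac{9401}{10} \approx -940.1$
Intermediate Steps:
$p{\left(N,H \right)} = \frac{1}{5} + \frac{3 N}{4}$ ($p{\left(N,H \right)} = \left(- \frac{1}{-5} + \frac{N}{-4}\right) + N = \left(\left(-1\right) \left(- \frac{1}{5}\right) + N \left(- \frac{1}{4}\right)\right) + N = \left(\frac{1}{5} - \frac{N}{4}\right) + N = \frac{1}{5} + \frac{3 N}{4}$)
$p{\left(-10,4 \right)} 117 + z = \left(\frac{1}{5} + \frac{3}{4} \left(-10\right)\right) 117 - 86 = \left(\frac{1}{5} - \frac{15}{2}\right) 117 - 86 = \left(- \frac{73}{10}\right) 117 - 86 = - \frac{8541}{10} - 86 = - \frac{9401}{10}$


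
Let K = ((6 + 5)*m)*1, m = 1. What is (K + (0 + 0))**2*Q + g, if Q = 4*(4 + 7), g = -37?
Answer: 5287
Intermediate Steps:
K = 11 (K = ((6 + 5)*1)*1 = (11*1)*1 = 11*1 = 11)
Q = 44 (Q = 4*11 = 44)
(K + (0 + 0))**2*Q + g = (11 + (0 + 0))**2*44 - 37 = (11 + 0)**2*44 - 37 = 11**2*44 - 37 = 121*44 - 37 = 5324 - 37 = 5287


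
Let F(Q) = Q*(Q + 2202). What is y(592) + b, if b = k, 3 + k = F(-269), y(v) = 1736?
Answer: -518244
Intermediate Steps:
F(Q) = Q*(2202 + Q)
k = -519980 (k = -3 - 269*(2202 - 269) = -3 - 269*1933 = -3 - 519977 = -519980)
b = -519980
y(592) + b = 1736 - 519980 = -518244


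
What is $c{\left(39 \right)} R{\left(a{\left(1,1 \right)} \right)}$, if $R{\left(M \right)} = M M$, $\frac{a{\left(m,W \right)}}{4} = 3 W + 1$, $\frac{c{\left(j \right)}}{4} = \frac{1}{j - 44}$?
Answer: $- \frac{1024}{5} \approx -204.8$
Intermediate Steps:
$c{\left(j \right)} = \frac{4}{-44 + j}$ ($c{\left(j \right)} = \frac{4}{j - 44} = \frac{4}{-44 + j}$)
$a{\left(m,W \right)} = 4 + 12 W$ ($a{\left(m,W \right)} = 4 \left(3 W + 1\right) = 4 \left(1 + 3 W\right) = 4 + 12 W$)
$R{\left(M \right)} = M^{2}$
$c{\left(39 \right)} R{\left(a{\left(1,1 \right)} \right)} = \frac{4}{-44 + 39} \left(4 + 12 \cdot 1\right)^{2} = \frac{4}{-5} \left(4 + 12\right)^{2} = 4 \left(- \frac{1}{5}\right) 16^{2} = \left(- \frac{4}{5}\right) 256 = - \frac{1024}{5}$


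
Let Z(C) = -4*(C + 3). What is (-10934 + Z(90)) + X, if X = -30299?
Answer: -41605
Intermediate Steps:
Z(C) = -12 - 4*C (Z(C) = -4*(3 + C) = -12 - 4*C)
(-10934 + Z(90)) + X = (-10934 + (-12 - 4*90)) - 30299 = (-10934 + (-12 - 360)) - 30299 = (-10934 - 372) - 30299 = -11306 - 30299 = -41605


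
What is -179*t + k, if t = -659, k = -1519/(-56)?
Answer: 943905/8 ≈ 1.1799e+5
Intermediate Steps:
k = 217/8 (k = -1519*(-1/56) = 217/8 ≈ 27.125)
-179*t + k = -179*(-659) + 217/8 = 117961 + 217/8 = 943905/8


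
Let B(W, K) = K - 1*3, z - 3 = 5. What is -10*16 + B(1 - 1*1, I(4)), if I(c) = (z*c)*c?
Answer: -35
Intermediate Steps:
z = 8 (z = 3 + 5 = 8)
I(c) = 8*c² (I(c) = (8*c)*c = 8*c²)
B(W, K) = -3 + K (B(W, K) = K - 3 = -3 + K)
-10*16 + B(1 - 1*1, I(4)) = -10*16 + (-3 + 8*4²) = -160 + (-3 + 8*16) = -160 + (-3 + 128) = -160 + 125 = -35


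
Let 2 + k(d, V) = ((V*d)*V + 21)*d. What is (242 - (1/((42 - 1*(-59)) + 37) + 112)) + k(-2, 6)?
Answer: 31739/138 ≈ 229.99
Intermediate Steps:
k(d, V) = -2 + d*(21 + d*V**2) (k(d, V) = -2 + ((V*d)*V + 21)*d = -2 + (d*V**2 + 21)*d = -2 + (21 + d*V**2)*d = -2 + d*(21 + d*V**2))
(242 - (1/((42 - 1*(-59)) + 37) + 112)) + k(-2, 6) = (242 - (1/((42 - 1*(-59)) + 37) + 112)) + (-2 + 21*(-2) + 6**2*(-2)**2) = (242 - (1/((42 + 59) + 37) + 112)) + (-2 - 42 + 36*4) = (242 - (1/(101 + 37) + 112)) + (-2 - 42 + 144) = (242 - (1/138 + 112)) + 100 = (242 - 1*15457/138) + 100 = (242 - 15457/138) + 100 = 17939/138 + 100 = 31739/138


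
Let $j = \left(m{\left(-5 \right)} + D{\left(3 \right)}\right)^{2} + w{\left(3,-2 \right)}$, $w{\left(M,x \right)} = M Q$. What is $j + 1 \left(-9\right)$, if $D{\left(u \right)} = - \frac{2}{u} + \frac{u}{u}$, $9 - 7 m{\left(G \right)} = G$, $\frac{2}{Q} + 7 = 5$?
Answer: $- \frac{59}{9} \approx -6.5556$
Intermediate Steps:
$Q = -1$ ($Q = \frac{2}{-7 + 5} = \frac{2}{-2} = 2 \left(- \frac{1}{2}\right) = -1$)
$w{\left(M,x \right)} = - M$ ($w{\left(M,x \right)} = M \left(-1\right) = - M$)
$m{\left(G \right)} = \frac{9}{7} - \frac{G}{7}$
$D{\left(u \right)} = 1 - \frac{2}{u}$ ($D{\left(u \right)} = - \frac{2}{u} + 1 = 1 - \frac{2}{u}$)
$j = \frac{22}{9}$ ($j = \left(\left(\frac{9}{7} - - \frac{5}{7}\right) + \frac{-2 + 3}{3}\right)^{2} - 3 = \left(\left(\frac{9}{7} + \frac{5}{7}\right) + \frac{1}{3} \cdot 1\right)^{2} - 3 = \left(2 + \frac{1}{3}\right)^{2} - 3 = \left(\frac{7}{3}\right)^{2} - 3 = \frac{49}{9} - 3 = \frac{22}{9} \approx 2.4444$)
$j + 1 \left(-9\right) = \frac{22}{9} + 1 \left(-9\right) = \frac{22}{9} - 9 = - \frac{59}{9}$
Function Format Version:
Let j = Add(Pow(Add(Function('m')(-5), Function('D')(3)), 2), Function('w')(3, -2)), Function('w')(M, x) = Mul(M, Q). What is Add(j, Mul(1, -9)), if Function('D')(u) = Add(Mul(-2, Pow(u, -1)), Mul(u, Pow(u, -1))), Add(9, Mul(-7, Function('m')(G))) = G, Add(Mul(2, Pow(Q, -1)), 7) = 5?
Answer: Rational(-59, 9) ≈ -6.5556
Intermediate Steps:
Q = -1 (Q = Mul(2, Pow(Add(-7, 5), -1)) = Mul(2, Pow(-2, -1)) = Mul(2, Rational(-1, 2)) = -1)
Function('w')(M, x) = Mul(-1, M) (Function('w')(M, x) = Mul(M, -1) = Mul(-1, M))
Function('m')(G) = Add(Rational(9, 7), Mul(Rational(-1, 7), G))
Function('D')(u) = Add(1, Mul(-2, Pow(u, -1))) (Function('D')(u) = Add(Mul(-2, Pow(u, -1)), 1) = Add(1, Mul(-2, Pow(u, -1))))
j = Rational(22, 9) (j = Add(Pow(Add(Add(Rational(9, 7), Mul(Rational(-1, 7), -5)), Mul(Pow(3, -1), Add(-2, 3))), 2), Mul(-1, 3)) = Add(Pow(Add(Add(Rational(9, 7), Rational(5, 7)), Mul(Rational(1, 3), 1)), 2), -3) = Add(Pow(Add(2, Rational(1, 3)), 2), -3) = Add(Pow(Rational(7, 3), 2), -3) = Add(Rational(49, 9), -3) = Rational(22, 9) ≈ 2.4444)
Add(j, Mul(1, -9)) = Add(Rational(22, 9), Mul(1, -9)) = Add(Rational(22, 9), -9) = Rational(-59, 9)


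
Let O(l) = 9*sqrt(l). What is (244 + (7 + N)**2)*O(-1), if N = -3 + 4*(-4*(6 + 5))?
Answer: 268452*I ≈ 2.6845e+5*I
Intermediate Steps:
N = -179 (N = -3 + 4*(-4*11) = -3 + 4*(-44) = -3 - 176 = -179)
(244 + (7 + N)**2)*O(-1) = (244 + (7 - 179)**2)*(9*sqrt(-1)) = (244 + (-172)**2)*(9*I) = (244 + 29584)*(9*I) = 29828*(9*I) = 268452*I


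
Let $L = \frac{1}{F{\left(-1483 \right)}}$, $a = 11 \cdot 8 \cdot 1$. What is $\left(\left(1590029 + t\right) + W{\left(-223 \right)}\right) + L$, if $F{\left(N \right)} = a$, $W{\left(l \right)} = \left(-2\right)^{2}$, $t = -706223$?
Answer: $\frac{77775281}{88} \approx 8.8381 \cdot 10^{5}$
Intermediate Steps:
$W{\left(l \right)} = 4$
$a = 88$ ($a = 88 \cdot 1 = 88$)
$F{\left(N \right)} = 88$
$L = \frac{1}{88} \approx 0.011364$
$\left(\left(1590029 + t\right) + W{\left(-223 \right)}\right) + L = \left(\left(1590029 - 706223\right) + 4\right) + \frac{1}{88} = \left(883806 + 4\right) + \frac{1}{88} = 883810 + \frac{1}{88} = \frac{77775281}{88}$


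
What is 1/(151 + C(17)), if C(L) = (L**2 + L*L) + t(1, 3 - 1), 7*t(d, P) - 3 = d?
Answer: 7/5107 ≈ 0.0013707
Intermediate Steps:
t(d, P) = 3/7 + d/7
C(L) = 4/7 + 2*L**2 (C(L) = (L**2 + L*L) + (3/7 + (1/7)*1) = (L**2 + L**2) + (3/7 + 1/7) = 2*L**2 + 4/7 = 4/7 + 2*L**2)
1/(151 + C(17)) = 1/(151 + (4/7 + 2*17**2)) = 1/(151 + (4/7 + 2*289)) = 1/(151 + (4/7 + 578)) = 1/(151 + 4050/7) = 1/(5107/7) = 7/5107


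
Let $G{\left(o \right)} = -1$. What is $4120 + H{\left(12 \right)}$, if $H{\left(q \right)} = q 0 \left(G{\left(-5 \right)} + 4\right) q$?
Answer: $4120$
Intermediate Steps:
$H{\left(q \right)} = 0$ ($H{\left(q \right)} = q 0 \left(-1 + 4\right) q = 0 \cdot 3 q = 0 q = 0$)
$4120 + H{\left(12 \right)} = 4120 + 0 = 4120$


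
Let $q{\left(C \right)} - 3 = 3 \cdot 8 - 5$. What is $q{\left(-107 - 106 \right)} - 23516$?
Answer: $-23494$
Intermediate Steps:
$q{\left(C \right)} = 22$ ($q{\left(C \right)} = 3 + \left(3 \cdot 8 - 5\right) = 3 + \left(24 - 5\right) = 3 + 19 = 22$)
$q{\left(-107 - 106 \right)} - 23516 = 22 - 23516 = -23494$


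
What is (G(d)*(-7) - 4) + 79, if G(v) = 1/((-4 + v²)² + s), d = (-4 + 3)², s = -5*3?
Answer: 457/6 ≈ 76.167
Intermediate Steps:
s = -15
d = 1 (d = (-1)² = 1)
G(v) = 1/(-15 + (-4 + v²)²) (G(v) = 1/((-4 + v²)² - 15) = 1/(-15 + (-4 + v²)²))
(G(d)*(-7) - 4) + 79 = (-7/(-15 + (-4 + 1²)²) - 4) + 79 = (-7/(-15 + (-4 + 1)²) - 4) + 79 = (-7/(-15 + (-3)²) - 4) + 79 = (-7/(-15 + 9) - 4) + 79 = (-7/(-6) - 4) + 79 = (-⅙*(-7) - 4) + 79 = (7/6 - 4) + 79 = -17/6 + 79 = 457/6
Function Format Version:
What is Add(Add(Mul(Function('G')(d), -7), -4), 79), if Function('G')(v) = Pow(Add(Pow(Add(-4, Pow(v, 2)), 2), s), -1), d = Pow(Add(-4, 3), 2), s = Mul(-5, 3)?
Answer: Rational(457, 6) ≈ 76.167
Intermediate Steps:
s = -15
d = 1 (d = Pow(-1, 2) = 1)
Function('G')(v) = Pow(Add(-15, Pow(Add(-4, Pow(v, 2)), 2)), -1) (Function('G')(v) = Pow(Add(Pow(Add(-4, Pow(v, 2)), 2), -15), -1) = Pow(Add(-15, Pow(Add(-4, Pow(v, 2)), 2)), -1))
Add(Add(Mul(Function('G')(d), -7), -4), 79) = Add(Add(Mul(Pow(Add(-15, Pow(Add(-4, Pow(1, 2)), 2)), -1), -7), -4), 79) = Add(Add(Mul(Pow(Add(-15, Pow(Add(-4, 1), 2)), -1), -7), -4), 79) = Add(Add(Mul(Pow(Add(-15, Pow(-3, 2)), -1), -7), -4), 79) = Add(Add(Mul(Pow(Add(-15, 9), -1), -7), -4), 79) = Add(Add(Mul(Pow(-6, -1), -7), -4), 79) = Add(Add(Mul(Rational(-1, 6), -7), -4), 79) = Add(Add(Rational(7, 6), -4), 79) = Add(Rational(-17, 6), 79) = Rational(457, 6)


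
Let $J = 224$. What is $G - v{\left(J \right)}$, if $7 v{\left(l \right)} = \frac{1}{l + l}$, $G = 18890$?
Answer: $\frac{59239039}{3136} \approx 18890.0$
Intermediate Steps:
$v{\left(l \right)} = \frac{1}{14 l}$ ($v{\left(l \right)} = \frac{1}{7 \left(l + l\right)} = \frac{1}{7 \cdot 2 l} = \frac{\frac{1}{2} \frac{1}{l}}{7} = \frac{1}{14 l}$)
$G - v{\left(J \right)} = 18890 - \frac{1}{14 \cdot 224} = 18890 - \frac{1}{14} \cdot \frac{1}{224} = 18890 - \frac{1}{3136} = \frac{59239039}{3136}$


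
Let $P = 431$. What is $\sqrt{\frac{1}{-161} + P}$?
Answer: $\frac{3 \sqrt{1241310}}{161} \approx 20.76$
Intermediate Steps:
$\sqrt{\frac{1}{-161} + P} = \sqrt{\frac{1}{-161} + 431} = \sqrt{- \frac{1}{161} + 431} = \sqrt{\frac{69390}{161}} = \frac{3 \sqrt{1241310}}{161}$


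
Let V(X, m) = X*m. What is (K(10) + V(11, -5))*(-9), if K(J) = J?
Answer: 405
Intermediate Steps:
(K(10) + V(11, -5))*(-9) = (10 + 11*(-5))*(-9) = (10 - 55)*(-9) = -45*(-9) = 405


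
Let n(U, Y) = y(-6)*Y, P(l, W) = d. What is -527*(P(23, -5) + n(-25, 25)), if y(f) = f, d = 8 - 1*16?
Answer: 83266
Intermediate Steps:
d = -8 (d = 8 - 16 = -8)
P(l, W) = -8
n(U, Y) = -6*Y
-527*(P(23, -5) + n(-25, 25)) = -527*(-8 - 6*25) = -527*(-8 - 150) = -527*(-158) = 83266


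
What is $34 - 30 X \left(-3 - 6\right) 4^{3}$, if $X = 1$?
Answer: $17314$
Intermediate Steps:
$34 - 30 X \left(-3 - 6\right) 4^{3} = 34 - 30 \cdot 1 \left(-3 - 6\right) 4^{3} = 34 - 30 \cdot 1 \left(-3 - 6\right) 64 = 34 - 30 \cdot 1 \left(-9\right) 64 = 34 - 30 \left(\left(-9\right) 64\right) = 34 - -17280 = 34 + 17280 = 17314$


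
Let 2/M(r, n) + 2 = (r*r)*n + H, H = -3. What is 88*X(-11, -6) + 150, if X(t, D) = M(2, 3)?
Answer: 1226/7 ≈ 175.14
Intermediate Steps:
M(r, n) = 2/(-5 + n*r**2) (M(r, n) = 2/(-2 + ((r*r)*n - 3)) = 2/(-2 + (r**2*n - 3)) = 2/(-2 + (n*r**2 - 3)) = 2/(-2 + (-3 + n*r**2)) = 2/(-5 + n*r**2))
X(t, D) = 2/7 (X(t, D) = 2/(-5 + 3*2**2) = 2/(-5 + 3*4) = 2/(-5 + 12) = 2/7)
88*X(-11, -6) + 150 = 88*(2/7) + 150 = 176/7 + 150 = 1226/7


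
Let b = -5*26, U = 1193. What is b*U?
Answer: -155090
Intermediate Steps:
b = -130
b*U = -130*1193 = -155090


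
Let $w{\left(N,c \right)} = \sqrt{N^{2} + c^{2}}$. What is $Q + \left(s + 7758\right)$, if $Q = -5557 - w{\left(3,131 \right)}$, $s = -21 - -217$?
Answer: $2397 - \sqrt{17170} \approx 2266.0$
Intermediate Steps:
$s = 196$ ($s = -21 + 217 = 196$)
$Q = -5557 - \sqrt{17170}$ ($Q = -5557 - \sqrt{3^{2} + 131^{2}} = -5557 - \sqrt{9 + 17161} = -5557 - \sqrt{17170} \approx -5688.0$)
$Q + \left(s + 7758\right) = \left(-5557 - \sqrt{17170}\right) + \left(196 + 7758\right) = \left(-5557 - \sqrt{17170}\right) + 7954 = 2397 - \sqrt{17170}$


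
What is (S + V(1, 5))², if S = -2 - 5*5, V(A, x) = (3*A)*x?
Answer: 144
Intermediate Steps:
V(A, x) = 3*A*x
S = -27 (S = -2 - 25 = -27)
(S + V(1, 5))² = (-27 + 3*1*5)² = (-27 + 15)² = (-12)² = 144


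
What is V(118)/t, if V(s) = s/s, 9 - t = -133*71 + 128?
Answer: 1/9324 ≈ 0.00010725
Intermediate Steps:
t = 9324 (t = 9 - (-133*71 + 128) = 9 - (-9443 + 128) = 9 - 1*(-9315) = 9 + 9315 = 9324)
V(s) = 1
V(118)/t = 1/9324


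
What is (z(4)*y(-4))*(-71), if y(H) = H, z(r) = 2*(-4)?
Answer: -2272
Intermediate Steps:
z(r) = -8
(z(4)*y(-4))*(-71) = -8*(-4)*(-71) = 32*(-71) = -2272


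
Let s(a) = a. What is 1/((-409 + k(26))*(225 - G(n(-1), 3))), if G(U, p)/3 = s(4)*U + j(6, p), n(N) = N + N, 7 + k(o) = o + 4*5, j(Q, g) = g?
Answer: -1/88800 ≈ -1.1261e-5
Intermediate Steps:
k(o) = 13 + o (k(o) = -7 + (o + 4*5) = -7 + (o + 20) = -7 + (20 + o) = 13 + o)
n(N) = 2*N
G(U, p) = 3*p + 12*U (G(U, p) = 3*(4*U + p) = 3*(p + 4*U) = 3*p + 12*U)
1/((-409 + k(26))*(225 - G(n(-1), 3))) = 1/((-409 + (13 + 26))*(225 - (3*3 + 12*(2*(-1))))) = 1/((-409 + 39)*(225 - (9 + 12*(-2)))) = 1/((-370)*(225 - (9 - 24))) = -1/(370*(225 - 1*(-15))) = -1/(370*(225 + 15)) = -1/370/240 = -1/370*1/240 = -1/88800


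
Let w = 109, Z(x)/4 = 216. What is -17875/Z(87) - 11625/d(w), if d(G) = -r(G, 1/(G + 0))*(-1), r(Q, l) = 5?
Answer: -2026675/864 ≈ -2345.7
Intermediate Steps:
Z(x) = 864 (Z(x) = 4*216 = 864)
d(G) = 5 (d(G) = -1*5*(-1) = -5*(-1) = 5)
-17875/Z(87) - 11625/d(w) = -17875/864 - 11625/5 = -17875*1/864 - 11625*1/5 = -17875/864 - 2325 = -2026675/864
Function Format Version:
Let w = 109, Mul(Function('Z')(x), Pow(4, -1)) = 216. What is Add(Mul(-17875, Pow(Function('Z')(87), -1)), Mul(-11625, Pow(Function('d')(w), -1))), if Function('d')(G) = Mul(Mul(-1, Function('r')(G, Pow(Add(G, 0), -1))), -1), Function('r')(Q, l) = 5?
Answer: Rational(-2026675, 864) ≈ -2345.7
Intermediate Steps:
Function('Z')(x) = 864 (Function('Z')(x) = Mul(4, 216) = 864)
Function('d')(G) = 5 (Function('d')(G) = Mul(Mul(-1, 5), -1) = Mul(-5, -1) = 5)
Add(Mul(-17875, Pow(Function('Z')(87), -1)), Mul(-11625, Pow(Function('d')(w), -1))) = Add(Mul(-17875, Pow(864, -1)), Mul(-11625, Pow(5, -1))) = Add(Mul(-17875, Rational(1, 864)), Mul(-11625, Rational(1, 5))) = Add(Rational(-17875, 864), -2325) = Rational(-2026675, 864)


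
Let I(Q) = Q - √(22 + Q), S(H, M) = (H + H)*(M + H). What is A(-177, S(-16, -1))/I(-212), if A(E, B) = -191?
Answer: 20246/22567 - 191*I*√190/45134 ≈ 0.89715 - 0.058332*I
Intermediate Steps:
S(H, M) = 2*H*(H + M) (S(H, M) = (2*H)*(H + M) = 2*H*(H + M))
A(-177, S(-16, -1))/I(-212) = -191/(-212 - √(22 - 212)) = -191/(-212 - √(-190)) = -191/(-212 - I*√190)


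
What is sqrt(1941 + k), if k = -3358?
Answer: I*sqrt(1417) ≈ 37.643*I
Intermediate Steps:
sqrt(1941 + k) = sqrt(1941 - 3358) = sqrt(-1417) = I*sqrt(1417)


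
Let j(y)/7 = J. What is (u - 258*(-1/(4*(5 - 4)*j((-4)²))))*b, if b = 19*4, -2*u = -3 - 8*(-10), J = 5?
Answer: -97508/35 ≈ -2785.9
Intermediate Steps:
j(y) = 35 (j(y) = 7*5 = 35)
u = -77/2 (u = -(-3 - 8*(-10))/2 = -(-3 + 80)/2 = -½*77 = -77/2 ≈ -38.500)
b = 76
(u - 258*(-1/(4*(5 - 4)*j((-4)²))))*b = (-77/2 - 258*(-1/(140*(5 - 4))))*76 = (-77/2 - 258/(35*(1*(-4))))*76 = (-77/2 - 258/(35*(-4)))*76 = (-77/2 - 258/(-140))*76 = (-77/2 - 258*(-1/140))*76 = (-77/2 + 129/70)*76 = -1283/35*76 = -97508/35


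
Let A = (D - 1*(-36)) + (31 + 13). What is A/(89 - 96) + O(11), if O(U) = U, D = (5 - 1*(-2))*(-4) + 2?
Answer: 23/7 ≈ 3.2857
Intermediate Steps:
D = -26 (D = (5 + 2)*(-4) + 2 = 7*(-4) + 2 = -28 + 2 = -26)
A = 54 (A = (-26 - 1*(-36)) + (31 + 13) = (-26 + 36) + 44 = 10 + 44 = 54)
A/(89 - 96) + O(11) = 54/(89 - 96) + 11 = 54/(-7) + 11 = -⅐*54 + 11 = -54/7 + 11 = 23/7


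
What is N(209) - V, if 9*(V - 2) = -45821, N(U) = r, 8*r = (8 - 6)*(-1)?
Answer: 183203/36 ≈ 5089.0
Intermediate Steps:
r = -¼ (r = ((8 - 6)*(-1))/8 = (2*(-1))/8 = (⅛)*(-2) = -¼ ≈ -0.25000)
N(U) = -¼
V = -45803/9 (V = 2 + (⅑)*(-45821) = 2 - 45821/9 = -45803/9 ≈ -5089.2)
N(209) - V = -¼ - 1*(-45803/9) = -¼ + 45803/9 = 183203/36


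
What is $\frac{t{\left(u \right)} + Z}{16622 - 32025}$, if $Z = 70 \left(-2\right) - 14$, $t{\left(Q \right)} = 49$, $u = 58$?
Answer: $\frac{105}{15403} \approx 0.0068169$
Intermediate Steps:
$Z = -154$ ($Z = -140 - 14 = -154$)
$\frac{t{\left(u \right)} + Z}{16622 - 32025} = \frac{49 - 154}{16622 - 32025} = - \frac{105}{-15403} = \left(-105\right) \left(- \frac{1}{15403}\right) = \frac{105}{15403}$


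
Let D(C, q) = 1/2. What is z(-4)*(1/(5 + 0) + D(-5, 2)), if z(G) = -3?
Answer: -21/10 ≈ -2.1000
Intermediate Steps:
D(C, q) = ½
z(-4)*(1/(5 + 0) + D(-5, 2)) = -3*(1/(5 + 0) + ½) = -3*(1/5 + ½) = -3*(⅕ + ½) = -3*7/10 = -21/10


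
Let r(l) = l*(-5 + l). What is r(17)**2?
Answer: 41616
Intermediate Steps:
r(17)**2 = (17*(-5 + 17))**2 = (17*12)**2 = 204**2 = 41616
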